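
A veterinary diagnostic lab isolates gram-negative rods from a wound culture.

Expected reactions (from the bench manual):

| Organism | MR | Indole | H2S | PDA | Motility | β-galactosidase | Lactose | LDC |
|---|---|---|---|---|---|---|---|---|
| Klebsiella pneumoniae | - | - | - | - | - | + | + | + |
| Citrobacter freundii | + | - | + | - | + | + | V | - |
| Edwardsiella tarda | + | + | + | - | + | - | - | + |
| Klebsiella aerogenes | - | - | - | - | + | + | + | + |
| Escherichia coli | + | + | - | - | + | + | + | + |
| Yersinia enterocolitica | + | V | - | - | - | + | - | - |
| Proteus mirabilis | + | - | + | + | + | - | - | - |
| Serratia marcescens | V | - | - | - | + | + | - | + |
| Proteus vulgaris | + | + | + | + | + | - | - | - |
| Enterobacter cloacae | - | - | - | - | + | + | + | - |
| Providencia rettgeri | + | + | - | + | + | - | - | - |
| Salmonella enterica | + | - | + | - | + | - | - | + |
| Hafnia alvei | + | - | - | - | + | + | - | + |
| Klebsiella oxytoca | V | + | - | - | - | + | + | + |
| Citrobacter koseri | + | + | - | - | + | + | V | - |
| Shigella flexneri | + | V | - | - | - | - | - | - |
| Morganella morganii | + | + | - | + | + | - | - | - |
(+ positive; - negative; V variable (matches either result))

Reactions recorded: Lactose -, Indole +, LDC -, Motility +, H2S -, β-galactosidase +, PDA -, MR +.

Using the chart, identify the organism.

β-galactosidase +: excludes 7 organisms — 10 left.
H2S -: excludes Citrobacter freundii — 9 left.
LDC -: excludes 6 organisms — 3 left.
MR +: excludes Enterobacter cloacae — 2 left.
Indole +: all 2 remaining candidates are consistent.
PDA -: all 2 remaining candidates are consistent.
Lactose -: all 2 remaining candidates are consistent.
Motility +: excludes Yersinia enterocolitica — 1 left.

Citrobacter koseri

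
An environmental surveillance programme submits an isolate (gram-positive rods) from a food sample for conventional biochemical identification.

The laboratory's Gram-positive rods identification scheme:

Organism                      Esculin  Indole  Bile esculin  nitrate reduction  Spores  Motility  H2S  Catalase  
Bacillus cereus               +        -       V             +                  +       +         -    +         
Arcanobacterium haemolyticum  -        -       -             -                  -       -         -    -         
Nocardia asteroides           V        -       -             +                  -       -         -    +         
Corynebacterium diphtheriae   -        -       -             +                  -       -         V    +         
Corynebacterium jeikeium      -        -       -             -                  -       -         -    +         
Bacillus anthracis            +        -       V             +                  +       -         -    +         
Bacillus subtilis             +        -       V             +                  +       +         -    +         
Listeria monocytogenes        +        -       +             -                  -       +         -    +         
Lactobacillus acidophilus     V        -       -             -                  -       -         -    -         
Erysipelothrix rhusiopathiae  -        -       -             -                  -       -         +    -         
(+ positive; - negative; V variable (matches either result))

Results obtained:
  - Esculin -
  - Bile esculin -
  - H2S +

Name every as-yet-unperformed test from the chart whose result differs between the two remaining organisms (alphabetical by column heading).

Esculin -: excludes Bacillus cereus, Bacillus anthracis, Bacillus subtilis, Listeria monocytogenes — 6 left.
H2S +: excludes Arcanobacterium haemolyticum, Nocardia asteroides, Corynebacterium jeikeium, Lactobacillus acidophilus — 2 left.
Bile esculin -: all 2 remaining candidates are consistent.
Two candidates remain: Corynebacterium diphtheriae and Erysipelothrix rhusiopathiae.
  Indole: - vs - — same for both, does not separate.
  nitrate reduction: Corynebacterium diphtheriae +, Erysipelothrix rhusiopathiae - — discriminates.
  Spores: - vs - — same for both, does not separate.
  Motility: - vs - — same for both, does not separate.
  Catalase: Corynebacterium diphtheriae +, Erysipelothrix rhusiopathiae - — discriminates.

Catalase, nitrate reduction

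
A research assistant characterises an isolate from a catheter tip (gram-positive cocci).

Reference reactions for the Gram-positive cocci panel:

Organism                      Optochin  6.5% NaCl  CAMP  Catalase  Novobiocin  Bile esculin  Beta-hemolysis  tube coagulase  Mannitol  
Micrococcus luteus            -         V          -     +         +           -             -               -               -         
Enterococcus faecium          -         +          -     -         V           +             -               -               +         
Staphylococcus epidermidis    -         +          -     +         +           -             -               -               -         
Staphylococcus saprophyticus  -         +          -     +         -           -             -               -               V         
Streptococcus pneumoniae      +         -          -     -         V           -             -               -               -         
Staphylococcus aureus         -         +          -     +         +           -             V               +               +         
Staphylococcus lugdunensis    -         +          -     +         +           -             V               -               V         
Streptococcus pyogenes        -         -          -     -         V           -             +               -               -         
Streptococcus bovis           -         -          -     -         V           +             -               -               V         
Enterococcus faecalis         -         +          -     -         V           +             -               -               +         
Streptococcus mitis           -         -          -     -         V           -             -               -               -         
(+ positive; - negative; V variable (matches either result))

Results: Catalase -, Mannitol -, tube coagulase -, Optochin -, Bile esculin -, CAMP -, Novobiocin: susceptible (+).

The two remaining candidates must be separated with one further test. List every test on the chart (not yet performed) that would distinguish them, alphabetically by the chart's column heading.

Beta-hemolysis

Novobiocin +: excludes Staphylococcus saprophyticus — 10 left.
Catalase -: excludes Micrococcus luteus, Staphylococcus epidermidis, Staphylococcus aureus, Staphylococcus lugdunensis — 6 left.
CAMP -: all 6 remaining candidates are consistent.
tube coagulase -: all 6 remaining candidates are consistent.
Optochin -: excludes Streptococcus pneumoniae — 5 left.
Mannitol -: excludes Enterococcus faecium, Enterococcus faecalis — 3 left.
Bile esculin -: excludes Streptococcus bovis — 2 left.
Two candidates remain: Streptococcus mitis and Streptococcus pyogenes.
  6.5% NaCl: - vs - — same for both, does not separate.
  Beta-hemolysis: Streptococcus mitis -, Streptococcus pyogenes + — discriminates.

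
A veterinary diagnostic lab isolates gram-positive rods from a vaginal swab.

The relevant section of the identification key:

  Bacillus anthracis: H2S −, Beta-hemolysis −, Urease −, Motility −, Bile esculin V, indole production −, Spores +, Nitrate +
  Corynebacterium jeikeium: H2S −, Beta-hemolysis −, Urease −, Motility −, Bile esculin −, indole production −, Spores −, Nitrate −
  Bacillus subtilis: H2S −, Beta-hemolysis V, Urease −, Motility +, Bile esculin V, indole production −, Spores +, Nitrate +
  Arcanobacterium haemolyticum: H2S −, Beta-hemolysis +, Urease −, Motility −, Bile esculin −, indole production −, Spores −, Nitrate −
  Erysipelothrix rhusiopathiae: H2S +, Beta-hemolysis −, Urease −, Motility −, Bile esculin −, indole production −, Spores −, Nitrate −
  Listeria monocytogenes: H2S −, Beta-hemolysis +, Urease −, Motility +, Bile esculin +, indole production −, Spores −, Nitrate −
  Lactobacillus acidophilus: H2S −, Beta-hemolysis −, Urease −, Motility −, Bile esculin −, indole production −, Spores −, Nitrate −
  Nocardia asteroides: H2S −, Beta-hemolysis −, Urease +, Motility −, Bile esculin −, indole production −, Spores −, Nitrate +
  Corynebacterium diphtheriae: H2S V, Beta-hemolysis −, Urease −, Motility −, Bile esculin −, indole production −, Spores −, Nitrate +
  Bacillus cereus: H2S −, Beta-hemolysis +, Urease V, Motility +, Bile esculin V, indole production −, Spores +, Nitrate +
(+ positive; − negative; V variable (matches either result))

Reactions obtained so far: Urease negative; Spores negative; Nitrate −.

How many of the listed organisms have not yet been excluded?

5

Urease −: excludes Nocardia asteroides — 9 left.
Spores −: excludes Bacillus anthracis, Bacillus subtilis, Bacillus cereus — 6 left.
Nitrate −: excludes Corynebacterium diphtheriae — 5 left.
Still consistent: Arcanobacterium haemolyticum, Corynebacterium jeikeium, Erysipelothrix rhusiopathiae, Lactobacillus acidophilus, Listeria monocytogenes.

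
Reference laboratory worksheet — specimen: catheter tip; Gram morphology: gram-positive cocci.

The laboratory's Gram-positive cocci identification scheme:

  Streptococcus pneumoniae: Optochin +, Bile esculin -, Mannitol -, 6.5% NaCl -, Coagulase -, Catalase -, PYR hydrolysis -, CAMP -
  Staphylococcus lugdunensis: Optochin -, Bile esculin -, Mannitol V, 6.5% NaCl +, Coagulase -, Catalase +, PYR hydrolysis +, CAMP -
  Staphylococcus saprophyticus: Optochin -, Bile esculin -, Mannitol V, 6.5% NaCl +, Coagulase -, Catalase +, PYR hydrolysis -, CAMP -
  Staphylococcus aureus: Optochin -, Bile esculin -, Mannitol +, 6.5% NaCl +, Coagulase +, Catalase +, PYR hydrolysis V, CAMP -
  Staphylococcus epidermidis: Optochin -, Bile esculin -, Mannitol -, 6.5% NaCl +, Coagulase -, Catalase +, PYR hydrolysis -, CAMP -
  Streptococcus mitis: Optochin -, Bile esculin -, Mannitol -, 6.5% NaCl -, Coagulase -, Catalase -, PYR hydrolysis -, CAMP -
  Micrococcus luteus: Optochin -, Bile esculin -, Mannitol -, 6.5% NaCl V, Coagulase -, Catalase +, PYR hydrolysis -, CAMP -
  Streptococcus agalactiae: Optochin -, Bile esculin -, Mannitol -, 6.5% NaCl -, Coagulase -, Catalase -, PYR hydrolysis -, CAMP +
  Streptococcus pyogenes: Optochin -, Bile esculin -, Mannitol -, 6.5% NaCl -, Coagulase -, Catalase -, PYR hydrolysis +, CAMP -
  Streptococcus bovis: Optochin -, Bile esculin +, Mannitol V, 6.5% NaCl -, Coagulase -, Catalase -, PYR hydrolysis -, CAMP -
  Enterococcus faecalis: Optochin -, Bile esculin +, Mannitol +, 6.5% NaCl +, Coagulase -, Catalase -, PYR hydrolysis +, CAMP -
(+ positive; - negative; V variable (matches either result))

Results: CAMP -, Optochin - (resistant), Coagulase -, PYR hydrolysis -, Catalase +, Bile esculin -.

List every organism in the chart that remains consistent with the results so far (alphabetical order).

Micrococcus luteus, Staphylococcus epidermidis, Staphylococcus saprophyticus

Bile esculin -: excludes Streptococcus bovis, Enterococcus faecalis — 9 left.
Coagulase -: excludes Staphylococcus aureus — 8 left.
Optochin -: excludes Streptococcus pneumoniae — 7 left.
PYR hydrolysis -: excludes Staphylococcus lugdunensis, Streptococcus pyogenes — 5 left.
CAMP -: excludes Streptococcus agalactiae — 4 left.
Catalase +: excludes Streptococcus mitis — 3 left.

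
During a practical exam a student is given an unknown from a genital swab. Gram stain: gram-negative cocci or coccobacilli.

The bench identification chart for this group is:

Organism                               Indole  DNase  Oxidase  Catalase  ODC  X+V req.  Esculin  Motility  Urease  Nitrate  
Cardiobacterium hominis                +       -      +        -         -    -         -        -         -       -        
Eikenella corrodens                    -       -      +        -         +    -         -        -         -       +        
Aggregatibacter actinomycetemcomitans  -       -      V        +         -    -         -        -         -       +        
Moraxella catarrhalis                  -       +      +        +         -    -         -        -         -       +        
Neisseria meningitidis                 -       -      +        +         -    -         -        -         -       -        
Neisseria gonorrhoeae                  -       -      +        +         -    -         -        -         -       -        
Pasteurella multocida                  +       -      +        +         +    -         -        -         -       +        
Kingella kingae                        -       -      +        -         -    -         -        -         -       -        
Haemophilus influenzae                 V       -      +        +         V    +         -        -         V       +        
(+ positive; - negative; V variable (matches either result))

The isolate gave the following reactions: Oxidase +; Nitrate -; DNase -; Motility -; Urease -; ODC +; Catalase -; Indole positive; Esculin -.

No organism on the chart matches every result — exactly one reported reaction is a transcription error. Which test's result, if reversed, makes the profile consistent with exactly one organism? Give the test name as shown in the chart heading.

ODC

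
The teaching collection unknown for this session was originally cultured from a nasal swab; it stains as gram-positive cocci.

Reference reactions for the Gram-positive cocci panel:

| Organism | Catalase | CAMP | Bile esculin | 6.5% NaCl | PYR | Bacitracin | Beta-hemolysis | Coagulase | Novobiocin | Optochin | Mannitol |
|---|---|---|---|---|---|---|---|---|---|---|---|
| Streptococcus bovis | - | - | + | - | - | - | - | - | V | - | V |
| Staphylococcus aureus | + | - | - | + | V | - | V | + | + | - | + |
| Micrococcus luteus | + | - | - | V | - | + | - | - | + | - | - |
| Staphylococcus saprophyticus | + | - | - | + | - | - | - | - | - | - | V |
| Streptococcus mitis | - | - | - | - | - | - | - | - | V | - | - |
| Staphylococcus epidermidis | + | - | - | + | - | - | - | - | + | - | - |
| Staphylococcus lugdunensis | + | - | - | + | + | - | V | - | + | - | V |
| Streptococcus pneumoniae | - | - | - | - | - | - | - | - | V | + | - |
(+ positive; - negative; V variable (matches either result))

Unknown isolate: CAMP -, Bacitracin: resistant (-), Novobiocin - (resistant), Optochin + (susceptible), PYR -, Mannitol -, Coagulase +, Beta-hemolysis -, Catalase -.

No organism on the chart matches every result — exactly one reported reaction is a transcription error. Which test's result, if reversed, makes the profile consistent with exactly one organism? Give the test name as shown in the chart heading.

Coagulase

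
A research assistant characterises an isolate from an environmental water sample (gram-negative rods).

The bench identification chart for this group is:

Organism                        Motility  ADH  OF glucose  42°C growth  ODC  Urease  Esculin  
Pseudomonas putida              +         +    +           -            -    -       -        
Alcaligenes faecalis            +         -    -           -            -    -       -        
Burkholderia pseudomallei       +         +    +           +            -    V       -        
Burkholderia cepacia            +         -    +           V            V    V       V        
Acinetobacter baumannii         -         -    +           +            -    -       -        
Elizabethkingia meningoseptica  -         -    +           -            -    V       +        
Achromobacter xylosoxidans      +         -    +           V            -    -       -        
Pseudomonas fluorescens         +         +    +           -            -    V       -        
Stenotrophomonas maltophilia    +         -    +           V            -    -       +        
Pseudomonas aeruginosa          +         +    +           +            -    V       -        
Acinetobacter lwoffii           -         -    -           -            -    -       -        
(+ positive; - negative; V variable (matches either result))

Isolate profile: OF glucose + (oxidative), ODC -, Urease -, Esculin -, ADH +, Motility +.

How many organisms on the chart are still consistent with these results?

4

Motility +: excludes Acinetobacter baumannii, Elizabethkingia meningoseptica, Acinetobacter lwoffii — 8 left.
OF glucose +: excludes Alcaligenes faecalis — 7 left.
Esculin -: excludes Stenotrophomonas maltophilia — 6 left.
ADH +: excludes Burkholderia cepacia, Achromobacter xylosoxidans — 4 left.
Urease -: all 4 remaining candidates are consistent.
ODC -: all 4 remaining candidates are consistent.
Still consistent: Burkholderia pseudomallei, Pseudomonas aeruginosa, Pseudomonas fluorescens, Pseudomonas putida.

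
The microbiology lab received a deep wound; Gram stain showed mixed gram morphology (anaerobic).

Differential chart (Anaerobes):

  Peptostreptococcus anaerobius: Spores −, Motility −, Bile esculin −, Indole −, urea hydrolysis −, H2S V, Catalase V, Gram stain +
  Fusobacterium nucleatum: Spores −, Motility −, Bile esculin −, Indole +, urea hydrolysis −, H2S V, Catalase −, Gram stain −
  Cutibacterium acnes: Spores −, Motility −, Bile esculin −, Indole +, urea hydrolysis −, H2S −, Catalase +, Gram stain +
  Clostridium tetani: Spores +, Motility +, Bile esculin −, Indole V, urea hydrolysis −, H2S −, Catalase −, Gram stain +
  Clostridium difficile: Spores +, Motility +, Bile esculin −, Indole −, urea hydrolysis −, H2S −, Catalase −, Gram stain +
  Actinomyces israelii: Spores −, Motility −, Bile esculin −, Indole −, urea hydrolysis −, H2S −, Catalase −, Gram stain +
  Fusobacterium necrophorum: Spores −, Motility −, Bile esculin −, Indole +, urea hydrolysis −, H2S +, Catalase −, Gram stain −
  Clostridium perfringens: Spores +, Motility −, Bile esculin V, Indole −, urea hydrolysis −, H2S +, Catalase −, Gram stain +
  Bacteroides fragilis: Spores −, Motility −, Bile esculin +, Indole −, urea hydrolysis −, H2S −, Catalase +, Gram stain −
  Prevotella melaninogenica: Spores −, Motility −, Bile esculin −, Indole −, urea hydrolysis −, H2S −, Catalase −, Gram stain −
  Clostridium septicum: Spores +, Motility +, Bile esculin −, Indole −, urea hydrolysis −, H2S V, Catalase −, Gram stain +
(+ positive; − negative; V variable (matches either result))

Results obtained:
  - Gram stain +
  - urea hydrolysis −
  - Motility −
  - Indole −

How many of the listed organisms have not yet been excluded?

3

Motility −: excludes Clostridium tetani, Clostridium difficile, Clostridium septicum — 8 left.
Indole −: excludes Fusobacterium nucleatum, Cutibacterium acnes, Fusobacterium necrophorum — 5 left.
urea hydrolysis −: all 5 remaining candidates are consistent.
Gram stain +: excludes Bacteroides fragilis, Prevotella melaninogenica — 3 left.
Still consistent: Actinomyces israelii, Clostridium perfringens, Peptostreptococcus anaerobius.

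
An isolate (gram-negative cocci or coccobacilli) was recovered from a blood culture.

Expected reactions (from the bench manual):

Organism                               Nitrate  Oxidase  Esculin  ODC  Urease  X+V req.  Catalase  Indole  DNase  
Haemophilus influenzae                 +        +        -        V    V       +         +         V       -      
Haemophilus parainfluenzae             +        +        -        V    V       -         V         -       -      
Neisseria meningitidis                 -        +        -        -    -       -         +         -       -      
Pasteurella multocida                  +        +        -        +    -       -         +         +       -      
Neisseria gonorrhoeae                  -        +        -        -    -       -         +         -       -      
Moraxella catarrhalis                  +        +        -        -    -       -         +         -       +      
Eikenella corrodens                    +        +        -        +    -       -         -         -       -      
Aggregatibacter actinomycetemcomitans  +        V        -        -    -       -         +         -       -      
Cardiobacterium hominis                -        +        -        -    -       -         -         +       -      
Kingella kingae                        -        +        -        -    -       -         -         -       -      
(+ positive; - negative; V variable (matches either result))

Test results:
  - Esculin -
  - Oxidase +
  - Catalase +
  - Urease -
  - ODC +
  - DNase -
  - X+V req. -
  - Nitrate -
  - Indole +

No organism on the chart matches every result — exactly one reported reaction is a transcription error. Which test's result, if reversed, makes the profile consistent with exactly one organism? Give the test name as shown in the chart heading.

Nitrate

As reported, no row in the chart matches all 9 reactions.
Reversing Oxidase → still no organism matches.
Reversing Catalase → still no organism matches.
Reversing ODC → still no organism matches.
Reversing Nitrate (to +) → unique match: Pasteurella multocida.
Reversing X+V req. → still no organism matches.
Reversing Urease → still no organism matches.
Reversing DNase → still no organism matches.
Reversing Esculin → still no organism matches.
Reversing Indole → still no organism matches.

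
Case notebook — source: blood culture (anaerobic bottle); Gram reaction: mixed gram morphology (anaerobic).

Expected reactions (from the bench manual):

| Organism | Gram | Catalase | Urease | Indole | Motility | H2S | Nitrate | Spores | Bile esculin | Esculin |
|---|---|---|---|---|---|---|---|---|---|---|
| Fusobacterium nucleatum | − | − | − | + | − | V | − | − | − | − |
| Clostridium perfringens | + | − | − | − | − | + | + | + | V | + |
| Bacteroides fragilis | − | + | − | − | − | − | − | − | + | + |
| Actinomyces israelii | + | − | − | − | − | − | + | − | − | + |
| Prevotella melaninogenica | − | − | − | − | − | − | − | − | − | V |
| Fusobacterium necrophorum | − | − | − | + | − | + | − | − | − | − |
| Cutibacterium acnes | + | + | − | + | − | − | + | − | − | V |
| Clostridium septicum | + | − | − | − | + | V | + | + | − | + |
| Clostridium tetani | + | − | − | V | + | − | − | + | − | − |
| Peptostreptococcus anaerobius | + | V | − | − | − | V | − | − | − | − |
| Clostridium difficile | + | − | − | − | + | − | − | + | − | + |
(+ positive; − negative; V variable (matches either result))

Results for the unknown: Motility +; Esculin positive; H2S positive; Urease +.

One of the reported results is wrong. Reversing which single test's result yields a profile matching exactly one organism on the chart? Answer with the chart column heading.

Urease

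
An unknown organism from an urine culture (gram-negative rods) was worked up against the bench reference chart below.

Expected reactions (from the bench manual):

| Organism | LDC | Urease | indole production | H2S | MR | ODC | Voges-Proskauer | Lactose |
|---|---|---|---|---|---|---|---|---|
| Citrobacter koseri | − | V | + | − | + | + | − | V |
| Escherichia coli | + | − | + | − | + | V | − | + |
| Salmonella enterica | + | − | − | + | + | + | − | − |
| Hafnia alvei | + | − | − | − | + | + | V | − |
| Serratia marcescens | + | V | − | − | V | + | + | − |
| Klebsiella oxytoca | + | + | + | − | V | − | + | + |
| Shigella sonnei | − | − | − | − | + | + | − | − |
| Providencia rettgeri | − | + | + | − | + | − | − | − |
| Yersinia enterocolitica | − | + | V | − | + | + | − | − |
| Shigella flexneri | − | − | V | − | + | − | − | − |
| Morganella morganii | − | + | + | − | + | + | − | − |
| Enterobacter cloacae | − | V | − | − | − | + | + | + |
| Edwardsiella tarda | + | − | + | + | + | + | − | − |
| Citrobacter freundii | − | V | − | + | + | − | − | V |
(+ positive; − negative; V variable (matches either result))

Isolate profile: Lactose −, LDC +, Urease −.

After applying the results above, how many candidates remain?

4

LDC +: excludes 8 organisms — 6 left.
Urease −: excludes Klebsiella oxytoca — 5 left.
Lactose −: excludes Escherichia coli — 4 left.
Still consistent: Edwardsiella tarda, Hafnia alvei, Salmonella enterica, Serratia marcescens.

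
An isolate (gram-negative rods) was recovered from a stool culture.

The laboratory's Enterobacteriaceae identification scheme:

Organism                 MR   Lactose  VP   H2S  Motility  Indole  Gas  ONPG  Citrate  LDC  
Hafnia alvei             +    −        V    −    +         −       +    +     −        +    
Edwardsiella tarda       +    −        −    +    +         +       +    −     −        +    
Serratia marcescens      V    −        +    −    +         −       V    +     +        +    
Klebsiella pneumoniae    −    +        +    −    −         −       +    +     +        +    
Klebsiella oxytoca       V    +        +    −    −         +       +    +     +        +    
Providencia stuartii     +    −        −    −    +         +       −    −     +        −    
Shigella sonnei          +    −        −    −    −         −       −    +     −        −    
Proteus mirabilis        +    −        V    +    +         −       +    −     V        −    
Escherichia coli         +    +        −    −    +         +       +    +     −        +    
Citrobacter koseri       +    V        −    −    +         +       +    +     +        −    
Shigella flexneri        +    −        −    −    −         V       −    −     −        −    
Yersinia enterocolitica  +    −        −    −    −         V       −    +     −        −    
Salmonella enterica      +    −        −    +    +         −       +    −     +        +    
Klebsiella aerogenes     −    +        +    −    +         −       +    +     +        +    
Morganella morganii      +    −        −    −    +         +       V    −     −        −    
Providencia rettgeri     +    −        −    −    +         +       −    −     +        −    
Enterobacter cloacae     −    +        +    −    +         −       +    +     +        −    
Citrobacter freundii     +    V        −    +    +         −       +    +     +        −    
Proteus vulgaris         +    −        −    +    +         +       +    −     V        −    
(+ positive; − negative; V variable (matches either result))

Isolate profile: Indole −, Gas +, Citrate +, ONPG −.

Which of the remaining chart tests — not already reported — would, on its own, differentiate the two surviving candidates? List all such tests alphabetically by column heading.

LDC

Gas +: excludes 5 organisms — 14 left.
Citrate +: excludes Hafnia alvei, Edwardsiella tarda, Escherichia coli, Morganella morganii — 10 left.
ONPG −: excludes 7 organisms — 3 left.
Indole −: excludes Proteus vulgaris — 2 left.
Two candidates remain: Proteus mirabilis and Salmonella enterica.
  MR: + vs + — same for both, does not separate.
  Lactose: − vs − — same for both, does not separate.
  VP: V vs − — variable for at least one, does not separate.
  H2S: + vs + — same for both, does not separate.
  Motility: + vs + — same for both, does not separate.
  LDC: Proteus mirabilis −, Salmonella enterica + — discriminates.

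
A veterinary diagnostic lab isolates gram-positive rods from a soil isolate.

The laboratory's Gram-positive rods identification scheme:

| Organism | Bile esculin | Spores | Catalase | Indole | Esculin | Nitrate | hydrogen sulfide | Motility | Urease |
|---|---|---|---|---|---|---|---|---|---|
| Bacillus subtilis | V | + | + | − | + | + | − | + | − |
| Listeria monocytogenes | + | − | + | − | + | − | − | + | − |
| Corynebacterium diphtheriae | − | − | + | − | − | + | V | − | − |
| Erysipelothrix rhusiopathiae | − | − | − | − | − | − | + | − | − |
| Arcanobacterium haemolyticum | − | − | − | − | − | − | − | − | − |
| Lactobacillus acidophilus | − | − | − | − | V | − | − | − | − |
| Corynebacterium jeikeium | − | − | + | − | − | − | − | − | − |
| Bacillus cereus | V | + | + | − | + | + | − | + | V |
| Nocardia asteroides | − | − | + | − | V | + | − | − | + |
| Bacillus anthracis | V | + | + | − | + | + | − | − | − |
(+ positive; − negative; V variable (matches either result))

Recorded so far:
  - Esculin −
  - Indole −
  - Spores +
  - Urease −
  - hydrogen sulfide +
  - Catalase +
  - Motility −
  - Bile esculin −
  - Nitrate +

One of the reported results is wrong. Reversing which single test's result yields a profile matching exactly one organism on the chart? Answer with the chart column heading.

Spores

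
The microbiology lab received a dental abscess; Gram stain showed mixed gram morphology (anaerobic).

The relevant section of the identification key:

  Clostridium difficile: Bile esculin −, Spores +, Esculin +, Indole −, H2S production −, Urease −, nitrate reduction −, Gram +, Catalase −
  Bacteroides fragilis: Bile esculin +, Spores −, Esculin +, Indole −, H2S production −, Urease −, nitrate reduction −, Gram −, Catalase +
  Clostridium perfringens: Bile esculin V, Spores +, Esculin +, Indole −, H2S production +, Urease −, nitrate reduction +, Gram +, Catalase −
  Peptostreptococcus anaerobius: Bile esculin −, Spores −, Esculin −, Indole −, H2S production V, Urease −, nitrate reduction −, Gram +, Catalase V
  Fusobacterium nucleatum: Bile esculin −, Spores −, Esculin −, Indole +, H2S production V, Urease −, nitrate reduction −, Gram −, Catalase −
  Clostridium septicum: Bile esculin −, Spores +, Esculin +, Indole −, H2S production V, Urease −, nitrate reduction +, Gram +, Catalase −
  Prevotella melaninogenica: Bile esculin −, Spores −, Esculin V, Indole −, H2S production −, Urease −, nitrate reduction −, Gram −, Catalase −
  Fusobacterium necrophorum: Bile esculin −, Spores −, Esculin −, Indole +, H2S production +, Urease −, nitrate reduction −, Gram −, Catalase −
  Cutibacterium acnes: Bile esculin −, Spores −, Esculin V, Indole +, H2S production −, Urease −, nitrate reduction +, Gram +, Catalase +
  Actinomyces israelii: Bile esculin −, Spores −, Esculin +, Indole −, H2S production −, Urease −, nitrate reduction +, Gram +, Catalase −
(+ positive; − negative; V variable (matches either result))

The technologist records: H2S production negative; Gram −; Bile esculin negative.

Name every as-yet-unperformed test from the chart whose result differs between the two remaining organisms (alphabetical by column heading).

H2S production −: excludes Clostridium perfringens, Fusobacterium necrophorum — 8 left.
Gram −: excludes 5 organisms — 3 left.
Bile esculin −: excludes Bacteroides fragilis — 2 left.
Two candidates remain: Fusobacterium nucleatum and Prevotella melaninogenica.
  Spores: − vs − — same for both, does not separate.
  Esculin: − vs V — variable for at least one, does not separate.
  Indole: Fusobacterium nucleatum +, Prevotella melaninogenica − — discriminates.
  Urease: − vs − — same for both, does not separate.
  nitrate reduction: − vs − — same for both, does not separate.
  Catalase: − vs − — same for both, does not separate.

Indole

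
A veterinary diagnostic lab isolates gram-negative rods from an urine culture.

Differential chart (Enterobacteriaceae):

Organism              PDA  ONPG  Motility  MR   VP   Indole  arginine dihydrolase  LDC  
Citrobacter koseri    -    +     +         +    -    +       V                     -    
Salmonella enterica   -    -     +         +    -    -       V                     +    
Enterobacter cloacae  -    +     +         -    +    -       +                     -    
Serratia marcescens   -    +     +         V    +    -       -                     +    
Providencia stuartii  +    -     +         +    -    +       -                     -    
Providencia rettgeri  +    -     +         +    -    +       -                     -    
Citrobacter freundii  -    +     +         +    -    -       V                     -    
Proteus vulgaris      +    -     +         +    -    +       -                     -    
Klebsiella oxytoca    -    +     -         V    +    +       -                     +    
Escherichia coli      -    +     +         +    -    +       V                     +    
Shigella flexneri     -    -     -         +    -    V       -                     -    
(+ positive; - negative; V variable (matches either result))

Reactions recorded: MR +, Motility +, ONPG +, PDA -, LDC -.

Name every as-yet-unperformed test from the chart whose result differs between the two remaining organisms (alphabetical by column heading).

Indole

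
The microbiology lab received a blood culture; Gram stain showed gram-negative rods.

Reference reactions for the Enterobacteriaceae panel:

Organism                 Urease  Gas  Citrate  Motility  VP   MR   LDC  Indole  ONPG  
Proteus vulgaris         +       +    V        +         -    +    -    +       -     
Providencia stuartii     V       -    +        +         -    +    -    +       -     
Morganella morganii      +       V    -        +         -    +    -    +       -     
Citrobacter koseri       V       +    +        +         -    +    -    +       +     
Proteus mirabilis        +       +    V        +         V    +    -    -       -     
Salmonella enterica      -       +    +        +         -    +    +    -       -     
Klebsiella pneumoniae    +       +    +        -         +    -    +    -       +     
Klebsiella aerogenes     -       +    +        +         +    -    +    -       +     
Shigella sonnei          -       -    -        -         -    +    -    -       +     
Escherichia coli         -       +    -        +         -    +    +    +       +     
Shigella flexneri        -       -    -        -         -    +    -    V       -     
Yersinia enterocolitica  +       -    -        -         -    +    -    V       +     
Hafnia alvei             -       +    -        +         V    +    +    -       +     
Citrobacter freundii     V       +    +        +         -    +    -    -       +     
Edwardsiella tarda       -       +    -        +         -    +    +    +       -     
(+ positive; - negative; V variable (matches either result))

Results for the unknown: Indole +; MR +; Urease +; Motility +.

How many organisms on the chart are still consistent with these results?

Urease +: excludes 7 organisms — 8 left.
MR +: excludes Klebsiella pneumoniae — 7 left.
Motility +: excludes Yersinia enterocolitica — 6 left.
Indole +: excludes Proteus mirabilis, Citrobacter freundii — 4 left.
Still consistent: Citrobacter koseri, Morganella morganii, Proteus vulgaris, Providencia stuartii.

4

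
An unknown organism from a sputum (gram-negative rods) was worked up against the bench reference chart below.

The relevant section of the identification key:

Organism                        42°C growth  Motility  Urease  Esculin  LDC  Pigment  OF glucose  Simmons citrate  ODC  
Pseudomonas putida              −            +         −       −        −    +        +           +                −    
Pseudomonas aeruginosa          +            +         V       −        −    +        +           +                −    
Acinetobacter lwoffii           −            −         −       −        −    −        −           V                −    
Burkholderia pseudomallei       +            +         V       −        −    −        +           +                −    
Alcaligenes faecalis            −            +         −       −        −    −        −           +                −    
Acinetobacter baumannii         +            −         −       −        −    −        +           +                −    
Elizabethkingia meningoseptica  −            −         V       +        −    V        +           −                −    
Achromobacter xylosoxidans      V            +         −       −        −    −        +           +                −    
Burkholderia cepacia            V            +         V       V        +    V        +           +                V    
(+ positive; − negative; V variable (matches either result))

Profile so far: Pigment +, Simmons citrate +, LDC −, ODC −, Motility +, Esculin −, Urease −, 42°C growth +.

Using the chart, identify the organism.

Pseudomonas aeruginosa

Pigment +: excludes 5 organisms — 4 left.
Motility +: excludes Elizabethkingia meningoseptica — 3 left.
Esculin −: all 3 remaining candidates are consistent.
Urease −: all 3 remaining candidates are consistent.
Simmons citrate +: all 3 remaining candidates are consistent.
42°C growth +: excludes Pseudomonas putida — 2 left.
ODC −: all 2 remaining candidates are consistent.
LDC −: excludes Burkholderia cepacia — 1 left.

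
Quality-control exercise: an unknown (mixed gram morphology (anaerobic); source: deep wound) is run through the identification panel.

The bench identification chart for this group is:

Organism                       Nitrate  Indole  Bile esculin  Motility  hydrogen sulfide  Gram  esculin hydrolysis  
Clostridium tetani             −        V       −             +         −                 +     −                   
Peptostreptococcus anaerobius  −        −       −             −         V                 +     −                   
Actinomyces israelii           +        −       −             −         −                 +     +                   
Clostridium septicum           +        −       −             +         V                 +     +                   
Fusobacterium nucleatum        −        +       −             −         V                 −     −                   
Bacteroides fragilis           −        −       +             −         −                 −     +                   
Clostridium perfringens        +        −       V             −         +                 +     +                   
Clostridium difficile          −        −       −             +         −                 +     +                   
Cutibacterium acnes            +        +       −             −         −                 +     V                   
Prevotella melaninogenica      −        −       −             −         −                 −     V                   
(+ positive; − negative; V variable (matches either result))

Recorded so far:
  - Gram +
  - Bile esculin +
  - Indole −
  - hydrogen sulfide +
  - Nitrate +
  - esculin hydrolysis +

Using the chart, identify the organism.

Clostridium perfringens

hydrogen sulfide +: excludes 6 organisms — 4 left.
Bile esculin +: excludes Peptostreptococcus anaerobius, Clostridium septicum, Fusobacterium nucleatum — 1 left.
Indole −: the one remaining candidate is consistent.
esculin hydrolysis +: the one remaining candidate is consistent.
Nitrate +: the one remaining candidate is consistent.
Gram +: the one remaining candidate is consistent.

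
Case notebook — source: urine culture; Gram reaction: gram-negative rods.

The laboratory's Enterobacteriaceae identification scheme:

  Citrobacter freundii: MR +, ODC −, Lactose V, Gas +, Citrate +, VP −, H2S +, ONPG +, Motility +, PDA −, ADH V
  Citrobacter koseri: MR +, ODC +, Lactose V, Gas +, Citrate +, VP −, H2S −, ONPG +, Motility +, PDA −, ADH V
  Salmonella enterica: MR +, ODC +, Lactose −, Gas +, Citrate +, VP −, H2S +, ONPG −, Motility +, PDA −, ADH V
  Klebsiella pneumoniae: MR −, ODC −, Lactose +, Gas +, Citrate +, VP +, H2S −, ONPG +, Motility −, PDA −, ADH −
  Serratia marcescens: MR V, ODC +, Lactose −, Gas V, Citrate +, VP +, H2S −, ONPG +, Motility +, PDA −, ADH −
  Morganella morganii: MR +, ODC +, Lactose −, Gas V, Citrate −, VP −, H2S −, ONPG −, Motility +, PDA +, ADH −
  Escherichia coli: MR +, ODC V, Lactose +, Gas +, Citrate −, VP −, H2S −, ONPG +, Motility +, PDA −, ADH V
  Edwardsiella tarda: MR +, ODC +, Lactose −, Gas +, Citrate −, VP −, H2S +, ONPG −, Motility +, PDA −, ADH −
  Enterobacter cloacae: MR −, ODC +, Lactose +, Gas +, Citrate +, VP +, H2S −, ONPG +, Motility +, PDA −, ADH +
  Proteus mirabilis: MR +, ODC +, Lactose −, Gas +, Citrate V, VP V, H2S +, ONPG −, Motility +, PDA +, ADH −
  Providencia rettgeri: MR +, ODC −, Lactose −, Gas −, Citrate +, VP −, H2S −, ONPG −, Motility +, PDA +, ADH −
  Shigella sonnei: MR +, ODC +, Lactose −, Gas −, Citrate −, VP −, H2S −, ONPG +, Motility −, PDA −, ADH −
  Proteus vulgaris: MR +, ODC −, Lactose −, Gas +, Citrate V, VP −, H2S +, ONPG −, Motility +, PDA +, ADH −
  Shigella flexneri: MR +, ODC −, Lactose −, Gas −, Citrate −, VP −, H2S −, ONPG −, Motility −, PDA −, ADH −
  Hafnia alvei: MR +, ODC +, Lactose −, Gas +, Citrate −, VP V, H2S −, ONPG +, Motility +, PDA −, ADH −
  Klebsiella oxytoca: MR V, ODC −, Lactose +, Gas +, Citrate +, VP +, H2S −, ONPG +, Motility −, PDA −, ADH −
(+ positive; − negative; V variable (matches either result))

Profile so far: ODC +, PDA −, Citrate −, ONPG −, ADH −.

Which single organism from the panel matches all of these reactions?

Edwardsiella tarda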